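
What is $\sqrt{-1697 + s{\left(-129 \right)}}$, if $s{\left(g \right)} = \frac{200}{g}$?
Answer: $\frac{i \sqrt{28265577}}{129} \approx 41.214 i$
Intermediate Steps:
$\sqrt{-1697 + s{\left(-129 \right)}} = \sqrt{-1697 + \frac{200}{-129}} = \sqrt{-1697 + 200 \left(- \frac{1}{129}\right)} = \sqrt{-1697 - \frac{200}{129}} = \sqrt{- \frac{219113}{129}} = \frac{i \sqrt{28265577}}{129}$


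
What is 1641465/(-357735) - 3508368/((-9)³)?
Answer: 3980537773/827901 ≈ 4808.0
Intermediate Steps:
1641465/(-357735) - 3508368/((-9)³) = 1641465*(-1/357735) - 3508368/(-729) = -15633/3407 - 3508368*(-1/729) = -15633/3407 + 1169456/243 = 3980537773/827901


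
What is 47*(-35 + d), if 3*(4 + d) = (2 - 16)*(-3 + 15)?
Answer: -4465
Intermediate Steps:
d = -60 (d = -4 + ((2 - 16)*(-3 + 15))/3 = -4 + (-14*12)/3 = -4 + (⅓)*(-168) = -4 - 56 = -60)
47*(-35 + d) = 47*(-35 - 60) = 47*(-95) = -4465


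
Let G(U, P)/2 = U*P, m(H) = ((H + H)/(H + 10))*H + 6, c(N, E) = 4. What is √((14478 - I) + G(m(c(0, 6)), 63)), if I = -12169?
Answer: √27691 ≈ 166.41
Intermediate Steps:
m(H) = 6 + 2*H²/(10 + H) (m(H) = ((2*H)/(10 + H))*H + 6 = (2*H/(10 + H))*H + 6 = 2*H²/(10 + H) + 6 = 6 + 2*H²/(10 + H))
G(U, P) = 2*P*U (G(U, P) = 2*(U*P) = 2*(P*U) = 2*P*U)
√((14478 - I) + G(m(c(0, 6)), 63)) = √((14478 - 1*(-12169)) + 2*63*(2*(30 + 4² + 3*4)/(10 + 4))) = √((14478 + 12169) + 2*63*(2*(30 + 16 + 12)/14)) = √(26647 + 2*63*(2*(1/14)*58)) = √(26647 + 2*63*(58/7)) = √(26647 + 1044) = √27691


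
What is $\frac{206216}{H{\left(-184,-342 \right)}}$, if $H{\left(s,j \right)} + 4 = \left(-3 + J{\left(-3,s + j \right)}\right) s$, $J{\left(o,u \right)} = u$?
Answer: $\frac{51554}{24333} \approx 2.1187$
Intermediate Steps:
$H{\left(s,j \right)} = -4 + s \left(-3 + j + s\right)$ ($H{\left(s,j \right)} = -4 + \left(-3 + \left(s + j\right)\right) s = -4 + \left(-3 + \left(j + s\right)\right) s = -4 + \left(-3 + j + s\right) s = -4 + s \left(-3 + j + s\right)$)
$\frac{206216}{H{\left(-184,-342 \right)}} = \frac{206216}{-4 - -552 - 184 \left(-342 - 184\right)} = \frac{206216}{-4 + 552 - -96784} = \frac{206216}{-4 + 552 + 96784} = \frac{206216}{97332} = 206216 \cdot \frac{1}{97332} = \frac{51554}{24333}$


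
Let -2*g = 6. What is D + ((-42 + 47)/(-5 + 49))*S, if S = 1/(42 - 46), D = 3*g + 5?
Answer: -709/176 ≈ -4.0284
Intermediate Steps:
g = -3 (g = -½*6 = -3)
D = -4 (D = 3*(-3) + 5 = -9 + 5 = -4)
S = -¼ (S = 1/(-4) = -¼ ≈ -0.25000)
D + ((-42 + 47)/(-5 + 49))*S = -4 + ((-42 + 47)/(-5 + 49))*(-¼) = -4 + (5/44)*(-¼) = -4 - 5/176 = -709/176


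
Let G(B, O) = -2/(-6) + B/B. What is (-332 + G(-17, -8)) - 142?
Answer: -1418/3 ≈ -472.67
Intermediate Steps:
G(B, O) = 4/3 (G(B, O) = -2*(-1/6) + 1 = 1/3 + 1 = 4/3)
(-332 + G(-17, -8)) - 142 = (-332 + 4/3) - 142 = -992/3 - 142 = -1418/3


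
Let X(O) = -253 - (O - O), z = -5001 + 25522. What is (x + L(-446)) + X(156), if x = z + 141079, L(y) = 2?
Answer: 161349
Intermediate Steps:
z = 20521
x = 161600 (x = 20521 + 141079 = 161600)
X(O) = -253 (X(O) = -253 - 1*0 = -253 + 0 = -253)
(x + L(-446)) + X(156) = (161600 + 2) - 253 = 161602 - 253 = 161349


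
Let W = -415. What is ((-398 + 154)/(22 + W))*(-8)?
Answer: -1952/393 ≈ -4.9669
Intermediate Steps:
((-398 + 154)/(22 + W))*(-8) = ((-398 + 154)/(22 - 415))*(-8) = -244/(-393)*(-8) = -244*(-1/393)*(-8) = (244/393)*(-8) = -1952/393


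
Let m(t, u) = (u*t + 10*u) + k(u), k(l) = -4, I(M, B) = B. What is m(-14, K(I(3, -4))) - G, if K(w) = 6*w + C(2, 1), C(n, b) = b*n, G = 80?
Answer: 4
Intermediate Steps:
K(w) = 2 + 6*w (K(w) = 6*w + 1*2 = 6*w + 2 = 2 + 6*w)
m(t, u) = -4 + 10*u + t*u (m(t, u) = (u*t + 10*u) - 4 = (t*u + 10*u) - 4 = (10*u + t*u) - 4 = -4 + 10*u + t*u)
m(-14, K(I(3, -4))) - G = (-4 + 10*(2 + 6*(-4)) - 14*(2 + 6*(-4))) - 1*80 = (-4 + 10*(2 - 24) - 14*(2 - 24)) - 80 = (-4 + 10*(-22) - 14*(-22)) - 80 = (-4 - 220 + 308) - 80 = 84 - 80 = 4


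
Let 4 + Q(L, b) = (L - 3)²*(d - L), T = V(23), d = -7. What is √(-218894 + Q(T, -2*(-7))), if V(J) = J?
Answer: I*√230898 ≈ 480.52*I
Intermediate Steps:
T = 23
Q(L, b) = -4 + (-3 + L)²*(-7 - L) (Q(L, b) = -4 + (L - 3)²*(-7 - L) = -4 + (-3 + L)²*(-7 - L))
√(-218894 + Q(T, -2*(-7))) = √(-218894 + (-67 - 1*23² - 1*23³ + 33*23)) = √(-218894 + (-67 - 1*529 - 1*12167 + 759)) = √(-218894 + (-67 - 529 - 12167 + 759)) = √(-218894 - 12004) = √(-230898) = I*√230898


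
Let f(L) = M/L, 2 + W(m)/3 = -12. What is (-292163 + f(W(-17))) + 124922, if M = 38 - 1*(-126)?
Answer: -3512143/21 ≈ -1.6725e+5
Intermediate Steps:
W(m) = -42 (W(m) = -6 + 3*(-12) = -6 - 36 = -42)
M = 164 (M = 38 + 126 = 164)
f(L) = 164/L
(-292163 + f(W(-17))) + 124922 = (-292163 + 164/(-42)) + 124922 = (-292163 + 164*(-1/42)) + 124922 = (-292163 - 82/21) + 124922 = -6135505/21 + 124922 = -3512143/21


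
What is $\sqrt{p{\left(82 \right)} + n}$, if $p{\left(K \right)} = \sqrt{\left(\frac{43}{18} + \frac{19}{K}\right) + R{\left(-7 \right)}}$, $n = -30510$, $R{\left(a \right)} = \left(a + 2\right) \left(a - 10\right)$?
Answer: $\frac{\sqrt{-461585790 + 246 \sqrt{331403}}}{123} \approx 174.64 i$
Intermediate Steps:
$R{\left(a \right)} = \left(-10 + a\right) \left(2 + a\right)$ ($R{\left(a \right)} = \left(2 + a\right) \left(-10 + a\right) = \left(-10 + a\right) \left(2 + a\right)$)
$p{\left(K \right)} = \sqrt{\frac{1573}{18} + \frac{19}{K}}$ ($p{\left(K \right)} = \sqrt{\left(\frac{43}{18} + \frac{19}{K}\right) - \left(-36 - 49\right)} = \sqrt{\left(43 \cdot \frac{1}{18} + \frac{19}{K}\right) + \left(-20 + 49 + 56\right)} = \sqrt{\left(\frac{43}{18} + \frac{19}{K}\right) + 85} = \sqrt{\frac{1573}{18} + \frac{19}{K}}$)
$\sqrt{p{\left(82 \right)} + n} = \sqrt{\frac{\sqrt{3146 + \frac{684}{82}}}{6} - 30510} = \sqrt{\frac{\sqrt{3146 + 684 \cdot \frac{1}{82}}}{6} - 30510} = \sqrt{\frac{\sqrt{3146 + \frac{342}{41}}}{6} - 30510} = \sqrt{\frac{\sqrt{\frac{129328}{41}}}{6} - 30510} = \sqrt{\frac{\frac{4}{41} \sqrt{331403}}{6} - 30510} = \sqrt{\frac{2 \sqrt{331403}}{123} - 30510} = \sqrt{-30510 + \frac{2 \sqrt{331403}}{123}}$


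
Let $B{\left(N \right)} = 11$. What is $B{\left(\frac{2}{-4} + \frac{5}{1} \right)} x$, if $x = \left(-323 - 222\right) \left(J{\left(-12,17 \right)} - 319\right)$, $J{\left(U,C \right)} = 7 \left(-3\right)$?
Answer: $2038300$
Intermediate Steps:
$J{\left(U,C \right)} = -21$
$x = 185300$ ($x = \left(-323 - 222\right) \left(-21 - 319\right) = \left(-545\right) \left(-340\right) = 185300$)
$B{\left(\frac{2}{-4} + \frac{5}{1} \right)} x = 11 \cdot 185300 = 2038300$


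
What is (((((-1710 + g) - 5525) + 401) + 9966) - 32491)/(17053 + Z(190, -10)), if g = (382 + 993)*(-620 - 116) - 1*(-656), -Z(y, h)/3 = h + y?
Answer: -1040703/16513 ≈ -63.023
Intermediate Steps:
Z(y, h) = -3*h - 3*y (Z(y, h) = -3*(h + y) = -3*h - 3*y)
g = -1011344 (g = 1375*(-736) + 656 = -1012000 + 656 = -1011344)
(((((-1710 + g) - 5525) + 401) + 9966) - 32491)/(17053 + Z(190, -10)) = (((((-1710 - 1011344) - 5525) + 401) + 9966) - 32491)/(17053 + (-3*(-10) - 3*190)) = ((((-1013054 - 5525) + 401) + 9966) - 32491)/(17053 + (30 - 570)) = (((-1018579 + 401) + 9966) - 32491)/(17053 - 540) = ((-1018178 + 9966) - 32491)/16513 = (-1008212 - 32491)*(1/16513) = -1040703*1/16513 = -1040703/16513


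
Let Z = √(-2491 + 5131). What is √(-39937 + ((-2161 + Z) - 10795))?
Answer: √(-52893 + 4*√165) ≈ 229.87*I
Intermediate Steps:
Z = 4*√165 (Z = √2640 = 4*√165 ≈ 51.381)
√(-39937 + ((-2161 + Z) - 10795)) = √(-39937 + ((-2161 + 4*√165) - 10795)) = √(-39937 + (-12956 + 4*√165)) = √(-52893 + 4*√165)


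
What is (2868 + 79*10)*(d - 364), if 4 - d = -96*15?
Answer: 3950640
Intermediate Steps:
d = 1444 (d = 4 - (-96)*15 = 4 - 1*(-1440) = 4 + 1440 = 1444)
(2868 + 79*10)*(d - 364) = (2868 + 79*10)*(1444 - 364) = (2868 + 790)*1080 = 3658*1080 = 3950640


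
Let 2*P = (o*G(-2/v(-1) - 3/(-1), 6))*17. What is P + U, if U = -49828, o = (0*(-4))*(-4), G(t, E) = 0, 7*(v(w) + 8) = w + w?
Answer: -49828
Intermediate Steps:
v(w) = -8 + 2*w/7 (v(w) = -8 + (w + w)/7 = -8 + (2*w)/7 = -8 + 2*w/7)
o = 0 (o = 0*(-4) = 0)
P = 0 (P = ((0*0)*17)/2 = (0*17)/2 = (1/2)*0 = 0)
P + U = 0 - 49828 = -49828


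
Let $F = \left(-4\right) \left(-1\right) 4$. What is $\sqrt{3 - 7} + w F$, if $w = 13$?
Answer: $208 + 2 i \approx 208.0 + 2.0 i$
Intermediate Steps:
$F = 16$ ($F = 4 \cdot 4 = 16$)
$\sqrt{3 - 7} + w F = \sqrt{3 - 7} + 13 \cdot 16 = \sqrt{-4} + 208 = 2 i + 208 = 208 + 2 i$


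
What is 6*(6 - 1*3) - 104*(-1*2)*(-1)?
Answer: -190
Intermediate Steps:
6*(6 - 1*3) - 104*(-1*2)*(-1) = 6*(6 - 3) - (-208)*(-1) = 6*3 - 104*2 = 18 - 208 = -190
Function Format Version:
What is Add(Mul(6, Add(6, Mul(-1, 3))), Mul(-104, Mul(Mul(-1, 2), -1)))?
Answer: -190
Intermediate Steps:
Add(Mul(6, Add(6, Mul(-1, 3))), Mul(-104, Mul(Mul(-1, 2), -1))) = Add(Mul(6, Add(6, -3)), Mul(-104, Mul(-2, -1))) = Add(Mul(6, 3), Mul(-104, 2)) = Add(18, -208) = -190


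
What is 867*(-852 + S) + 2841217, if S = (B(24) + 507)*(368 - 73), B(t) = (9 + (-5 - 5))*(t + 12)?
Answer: 122567848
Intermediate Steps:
B(t) = -12 - t (B(t) = (9 - 10)*(12 + t) = -(12 + t) = -12 - t)
S = 138945 (S = ((-12 - 1*24) + 507)*(368 - 73) = ((-12 - 24) + 507)*295 = (-36 + 507)*295 = 471*295 = 138945)
867*(-852 + S) + 2841217 = 867*(-852 + 138945) + 2841217 = 867*138093 + 2841217 = 119726631 + 2841217 = 122567848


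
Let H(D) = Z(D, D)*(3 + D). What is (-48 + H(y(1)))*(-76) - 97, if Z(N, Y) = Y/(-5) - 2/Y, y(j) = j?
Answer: 21099/5 ≈ 4219.8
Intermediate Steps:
Z(N, Y) = -2/Y - Y/5 (Z(N, Y) = Y*(-1/5) - 2/Y = -Y/5 - 2/Y = -2/Y - Y/5)
H(D) = (3 + D)*(-2/D - D/5) (H(D) = (-2/D - D/5)*(3 + D) = (3 + D)*(-2/D - D/5))
(-48 + H(y(1)))*(-76) - 97 = (-48 - 1/5*(3 + 1)*(10 + 1**2)/1)*(-76) - 97 = (-48 - 1/5*1*4*(10 + 1))*(-76) - 97 = (-48 - 1/5*1*4*11)*(-76) - 97 = (-48 - 44/5)*(-76) - 97 = -284/5*(-76) - 97 = 21584/5 - 97 = 21099/5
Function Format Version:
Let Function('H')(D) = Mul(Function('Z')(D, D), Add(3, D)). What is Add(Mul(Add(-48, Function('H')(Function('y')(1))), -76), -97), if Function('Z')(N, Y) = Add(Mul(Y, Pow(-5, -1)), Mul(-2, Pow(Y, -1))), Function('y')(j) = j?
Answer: Rational(21099, 5) ≈ 4219.8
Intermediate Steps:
Function('Z')(N, Y) = Add(Mul(-2, Pow(Y, -1)), Mul(Rational(-1, 5), Y)) (Function('Z')(N, Y) = Add(Mul(Y, Rational(-1, 5)), Mul(-2, Pow(Y, -1))) = Add(Mul(Rational(-1, 5), Y), Mul(-2, Pow(Y, -1))) = Add(Mul(-2, Pow(Y, -1)), Mul(Rational(-1, 5), Y)))
Function('H')(D) = Mul(Add(3, D), Add(Mul(-2, Pow(D, -1)), Mul(Rational(-1, 5), D))) (Function('H')(D) = Mul(Add(Mul(-2, Pow(D, -1)), Mul(Rational(-1, 5), D)), Add(3, D)) = Mul(Add(3, D), Add(Mul(-2, Pow(D, -1)), Mul(Rational(-1, 5), D))))
Add(Mul(Add(-48, Function('H')(Function('y')(1))), -76), -97) = Add(Mul(Add(-48, Mul(Rational(-1, 5), Pow(1, -1), Add(3, 1), Add(10, Pow(1, 2)))), -76), -97) = Add(Mul(Add(-48, Mul(Rational(-1, 5), 1, 4, Add(10, 1))), -76), -97) = Add(Mul(Add(-48, Mul(Rational(-1, 5), 1, 4, 11)), -76), -97) = Add(Mul(Add(-48, Rational(-44, 5)), -76), -97) = Add(Mul(Rational(-284, 5), -76), -97) = Add(Rational(21584, 5), -97) = Rational(21099, 5)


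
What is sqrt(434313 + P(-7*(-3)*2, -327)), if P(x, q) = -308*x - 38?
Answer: sqrt(421339) ≈ 649.11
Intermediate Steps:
P(x, q) = -38 - 308*x
sqrt(434313 + P(-7*(-3)*2, -327)) = sqrt(434313 + (-38 - 308*(-7*(-3))*2)) = sqrt(434313 + (-38 - 6468*2)) = sqrt(434313 + (-38 - 308*42)) = sqrt(434313 + (-38 - 12936)) = sqrt(434313 - 12974) = sqrt(421339)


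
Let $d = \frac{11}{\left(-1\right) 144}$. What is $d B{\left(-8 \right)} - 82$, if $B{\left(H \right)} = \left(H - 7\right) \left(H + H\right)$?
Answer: $- \frac{301}{3} \approx -100.33$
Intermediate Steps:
$B{\left(H \right)} = 2 H \left(-7 + H\right)$ ($B{\left(H \right)} = \left(-7 + H\right) 2 H = 2 H \left(-7 + H\right)$)
$d = - \frac{11}{144}$ ($d = \frac{11}{-144} = 11 \left(- \frac{1}{144}\right) = - \frac{11}{144} \approx -0.076389$)
$d B{\left(-8 \right)} - 82 = - \frac{11 \cdot 2 \left(-8\right) \left(-7 - 8\right)}{144} - 82 = - \frac{11 \cdot 2 \left(-8\right) \left(-15\right)}{144} - 82 = \left(- \frac{11}{144}\right) 240 - 82 = - \frac{55}{3} - 82 = - \frac{301}{3}$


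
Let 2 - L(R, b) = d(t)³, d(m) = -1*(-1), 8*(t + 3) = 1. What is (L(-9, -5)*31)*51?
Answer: 1581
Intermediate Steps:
t = -23/8 (t = -3 + (⅛)*1 = -3 + ⅛ = -23/8 ≈ -2.8750)
d(m) = 1
L(R, b) = 1 (L(R, b) = 2 - 1*1³ = 2 - 1*1 = 2 - 1 = 1)
(L(-9, -5)*31)*51 = (1*31)*51 = 31*51 = 1581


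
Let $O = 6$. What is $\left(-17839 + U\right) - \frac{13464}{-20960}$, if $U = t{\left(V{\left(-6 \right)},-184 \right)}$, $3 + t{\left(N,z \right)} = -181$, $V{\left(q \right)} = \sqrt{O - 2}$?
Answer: $- \frac{47218577}{2620} \approx -18022.0$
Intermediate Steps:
$V{\left(q \right)} = 2$ ($V{\left(q \right)} = \sqrt{6 - 2} = \sqrt{4} = 2$)
$t{\left(N,z \right)} = -184$ ($t{\left(N,z \right)} = -3 - 181 = -184$)
$U = -184$
$\left(-17839 + U\right) - \frac{13464}{-20960} = \left(-17839 - 184\right) - \frac{13464}{-20960} = -18023 - - \frac{1683}{2620} = -18023 + \frac{1683}{2620} = - \frac{47218577}{2620}$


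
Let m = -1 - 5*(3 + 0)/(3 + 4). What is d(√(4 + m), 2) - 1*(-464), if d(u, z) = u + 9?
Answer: 473 + √42/7 ≈ 473.93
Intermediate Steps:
m = -22/7 (m = -1 - 15/7 = -22/7 ≈ -3.1429)
d(u, z) = 9 + u
d(√(4 + m), 2) - 1*(-464) = (9 + √(4 - 22/7)) - 1*(-464) = (9 + √(6/7)) + 464 = (9 + √42/7) + 464 = 473 + √42/7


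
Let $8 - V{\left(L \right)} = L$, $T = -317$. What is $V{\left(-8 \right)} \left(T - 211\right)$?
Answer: $-8448$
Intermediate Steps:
$V{\left(L \right)} = 8 - L$
$V{\left(-8 \right)} \left(T - 211\right) = \left(8 - -8\right) \left(-317 - 211\right) = \left(8 + 8\right) \left(-528\right) = 16 \left(-528\right) = -8448$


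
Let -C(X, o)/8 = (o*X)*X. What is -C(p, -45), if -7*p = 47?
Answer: -795240/49 ≈ -16229.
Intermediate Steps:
p = -47/7 (p = -1/7*47 = -47/7 ≈ -6.7143)
C(X, o) = -8*o*X**2 (C(X, o) = -8*o*X*X = -8*X*o*X = -8*o*X**2)
-C(p, -45) = -(-8)*(-45)*(-47/7)**2 = -(-8)*(-45)*2209/49 = -1*795240/49 = -795240/49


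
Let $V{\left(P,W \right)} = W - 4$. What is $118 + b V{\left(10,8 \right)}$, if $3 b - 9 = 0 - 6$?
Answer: $122$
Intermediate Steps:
$V{\left(P,W \right)} = -4 + W$
$b = 1$ ($b = 3 + \frac{0 - 6}{3} = 3 + \frac{1}{3} \left(-6\right) = 3 - 2 = 1$)
$118 + b V{\left(10,8 \right)} = 118 + 1 \left(-4 + 8\right) = 118 + 1 \cdot 4 = 118 + 4 = 122$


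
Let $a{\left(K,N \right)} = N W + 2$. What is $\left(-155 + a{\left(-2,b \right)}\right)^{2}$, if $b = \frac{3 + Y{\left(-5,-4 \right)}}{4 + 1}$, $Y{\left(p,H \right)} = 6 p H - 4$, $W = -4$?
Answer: $\frac{1540081}{25} \approx 61603.0$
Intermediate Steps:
$Y{\left(p,H \right)} = -4 + 6 H p$ ($Y{\left(p,H \right)} = 6 H p - 4 = -4 + 6 H p$)
$b = \frac{119}{5}$ ($b = \frac{3 - \left(4 + 24 \left(-5\right)\right)}{4 + 1} = \frac{3 + \left(-4 + 120\right)}{5} = \left(3 + 116\right) \frac{1}{5} = 119 \cdot \frac{1}{5} = \frac{119}{5} \approx 23.8$)
$a{\left(K,N \right)} = 2 - 4 N$ ($a{\left(K,N \right)} = N \left(-4\right) + 2 = - 4 N + 2 = 2 - 4 N$)
$\left(-155 + a{\left(-2,b \right)}\right)^{2} = \left(-155 + \left(2 - \frac{476}{5}\right)\right)^{2} = \left(-155 - \frac{466}{5}\right)^{2} = \left(- \frac{1241}{5}\right)^{2} = \frac{1540081}{25}$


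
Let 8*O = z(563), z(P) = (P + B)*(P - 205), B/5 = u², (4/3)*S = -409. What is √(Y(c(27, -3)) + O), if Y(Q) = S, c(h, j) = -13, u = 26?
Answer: √704570/2 ≈ 419.69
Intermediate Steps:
S = -1227/4 (S = (¾)*(-409) = -1227/4 ≈ -306.75)
Y(Q) = -1227/4
B = 3380 (B = 5*26² = 5*676 = 3380)
z(P) = (-205 + P)*(3380 + P) (z(P) = (P + 3380)*(P - 205) = (3380 + P)*(-205 + P) = (-205 + P)*(3380 + P))
O = 705797/4 (O = (-692900 + 563² + 3175*563)/8 = (-692900 + 316969 + 1787525)/8 = (⅛)*1411594 = 705797/4 ≈ 1.7645e+5)
√(Y(c(27, -3)) + O) = √(-1227/4 + 705797/4) = √(352285/2) = √704570/2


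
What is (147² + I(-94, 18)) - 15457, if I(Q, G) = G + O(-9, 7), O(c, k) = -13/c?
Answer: 55543/9 ≈ 6171.4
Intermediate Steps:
I(Q, G) = 13/9 + G (I(Q, G) = G - 13/(-9) = G - 13*(-⅑) = G + 13/9 = 13/9 + G)
(147² + I(-94, 18)) - 15457 = (147² + (13/9 + 18)) - 15457 = (21609 + 175/9) - 15457 = 194656/9 - 15457 = 55543/9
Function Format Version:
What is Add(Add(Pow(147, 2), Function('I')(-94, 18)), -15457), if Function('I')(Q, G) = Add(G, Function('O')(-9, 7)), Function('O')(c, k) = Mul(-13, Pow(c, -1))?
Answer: Rational(55543, 9) ≈ 6171.4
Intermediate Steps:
Function('I')(Q, G) = Add(Rational(13, 9), G) (Function('I')(Q, G) = Add(G, Mul(-13, Pow(-9, -1))) = Add(G, Mul(-13, Rational(-1, 9))) = Add(G, Rational(13, 9)) = Add(Rational(13, 9), G))
Add(Add(Pow(147, 2), Function('I')(-94, 18)), -15457) = Add(Add(Pow(147, 2), Add(Rational(13, 9), 18)), -15457) = Add(Add(21609, Rational(175, 9)), -15457) = Add(Rational(194656, 9), -15457) = Rational(55543, 9)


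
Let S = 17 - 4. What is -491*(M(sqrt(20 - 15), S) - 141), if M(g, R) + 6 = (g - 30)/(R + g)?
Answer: 12030973/164 - 21113*sqrt(5)/164 ≈ 73072.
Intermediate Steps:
S = 13
M(g, R) = -6 + (-30 + g)/(R + g) (M(g, R) = -6 + (g - 30)/(R + g) = -6 + (-30 + g)/(R + g))
-491*(M(sqrt(20 - 15), S) - 141) = -491*((-30 - 6*13 - 5*sqrt(20 - 15))/(13 + sqrt(20 - 15)) - 141) = -491*((-30 - 78 - 5*sqrt(5))/(13 + sqrt(5)) - 141) = -491*((-108 - 5*sqrt(5))/(13 + sqrt(5)) - 141) = -491*(-141 + (-108 - 5*sqrt(5))/(13 + sqrt(5))) = 69231 - 491*(-108 - 5*sqrt(5))/(13 + sqrt(5))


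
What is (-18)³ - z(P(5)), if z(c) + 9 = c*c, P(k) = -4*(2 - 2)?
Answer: -5823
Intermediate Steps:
P(k) = 0 (P(k) = -4*0 = 0)
z(c) = -9 + c² (z(c) = -9 + c*c = -9 + c²)
(-18)³ - z(P(5)) = (-18)³ - (-9 + 0²) = -5832 - (-9 + 0) = -5832 - 1*(-9) = -5832 + 9 = -5823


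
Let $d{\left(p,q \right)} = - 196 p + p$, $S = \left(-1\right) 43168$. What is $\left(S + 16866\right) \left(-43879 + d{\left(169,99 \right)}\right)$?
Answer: $2020887868$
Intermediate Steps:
$S = -43168$
$d{\left(p,q \right)} = - 195 p$
$\left(S + 16866\right) \left(-43879 + d{\left(169,99 \right)}\right) = \left(-43168 + 16866\right) \left(-43879 - 32955\right) = - 26302 \left(-43879 - 32955\right) = \left(-26302\right) \left(-76834\right) = 2020887868$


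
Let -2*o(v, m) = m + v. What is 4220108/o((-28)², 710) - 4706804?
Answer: -3520202696/747 ≈ -4.7125e+6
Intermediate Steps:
o(v, m) = -m/2 - v/2 (o(v, m) = -(m + v)/2 = -m/2 - v/2)
4220108/o((-28)², 710) - 4706804 = 4220108/(-½*710 - ½*(-28)²) - 4706804 = 4220108/(-355 - ½*784) - 4706804 = 4220108/(-355 - 392) - 4706804 = 4220108/(-747) - 4706804 = 4220108*(-1/747) - 4706804 = -4220108/747 - 4706804 = -3520202696/747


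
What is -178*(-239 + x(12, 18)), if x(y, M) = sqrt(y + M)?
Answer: 42542 - 178*sqrt(30) ≈ 41567.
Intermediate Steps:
x(y, M) = sqrt(M + y)
-178*(-239 + x(12, 18)) = -178*(-239 + sqrt(18 + 12)) = -178*(-239 + sqrt(30)) = 42542 - 178*sqrt(30)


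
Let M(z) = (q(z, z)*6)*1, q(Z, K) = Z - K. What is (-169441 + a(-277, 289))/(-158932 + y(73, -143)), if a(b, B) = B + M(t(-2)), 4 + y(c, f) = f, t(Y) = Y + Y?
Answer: 169152/159079 ≈ 1.0633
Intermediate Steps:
t(Y) = 2*Y
y(c, f) = -4 + f
M(z) = 0 (M(z) = ((z - z)*6)*1 = (0*6)*1 = 0*1 = 0)
a(b, B) = B (a(b, B) = B + 0 = B)
(-169441 + a(-277, 289))/(-158932 + y(73, -143)) = (-169441 + 289)/(-158932 + (-4 - 143)) = -169152/(-158932 - 147) = -169152/(-159079) = -169152*(-1/159079) = 169152/159079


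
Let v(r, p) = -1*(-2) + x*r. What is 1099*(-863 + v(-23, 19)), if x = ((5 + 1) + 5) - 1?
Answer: -1199009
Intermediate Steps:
x = 10 (x = (6 + 5) - 1 = 11 - 1 = 10)
v(r, p) = 2 + 10*r (v(r, p) = -1*(-2) + 10*r = 2 + 10*r)
1099*(-863 + v(-23, 19)) = 1099*(-863 + (2 + 10*(-23))) = 1099*(-863 + (2 - 230)) = 1099*(-863 - 228) = 1099*(-1091) = -1199009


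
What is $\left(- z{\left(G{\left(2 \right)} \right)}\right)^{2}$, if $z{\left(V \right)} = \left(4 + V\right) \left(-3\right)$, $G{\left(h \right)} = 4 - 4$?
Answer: $144$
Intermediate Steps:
$G{\left(h \right)} = 0$
$z{\left(V \right)} = -12 - 3 V$
$\left(- z{\left(G{\left(2 \right)} \right)}\right)^{2} = \left(- (-12 - 0)\right)^{2} = \left(- (-12 + 0)\right)^{2} = \left(\left(-1\right) \left(-12\right)\right)^{2} = 12^{2} = 144$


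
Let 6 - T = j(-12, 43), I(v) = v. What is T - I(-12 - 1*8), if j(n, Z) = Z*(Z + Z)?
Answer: -3672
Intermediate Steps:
j(n, Z) = 2*Z**2 (j(n, Z) = Z*(2*Z) = 2*Z**2)
T = -3692 (T = 6 - 2*43**2 = 6 - 2*1849 = 6 - 1*3698 = 6 - 3698 = -3692)
T - I(-12 - 1*8) = -3692 - (-12 - 1*8) = -3692 - (-12 - 8) = -3692 - 1*(-20) = -3692 + 20 = -3672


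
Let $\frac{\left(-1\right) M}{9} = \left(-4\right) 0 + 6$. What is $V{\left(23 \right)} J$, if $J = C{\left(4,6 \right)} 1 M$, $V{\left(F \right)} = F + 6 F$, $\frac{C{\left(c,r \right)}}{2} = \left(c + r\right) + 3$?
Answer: $-226044$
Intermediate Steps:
$C{\left(c,r \right)} = 6 + 2 c + 2 r$ ($C{\left(c,r \right)} = 2 \left(\left(c + r\right) + 3\right) = 2 \left(3 + c + r\right) = 6 + 2 c + 2 r$)
$M = -54$ ($M = - 9 \left(\left(-4\right) 0 + 6\right) = - 9 \left(0 + 6\right) = \left(-9\right) 6 = -54$)
$V{\left(F \right)} = 7 F$
$J = -1404$ ($J = \left(6 + 2 \cdot 4 + 2 \cdot 6\right) 1 \left(-54\right) = \left(6 + 8 + 12\right) 1 \left(-54\right) = 26 \cdot 1 \left(-54\right) = 26 \left(-54\right) = -1404$)
$V{\left(23 \right)} J = 7 \cdot 23 \left(-1404\right) = 161 \left(-1404\right) = -226044$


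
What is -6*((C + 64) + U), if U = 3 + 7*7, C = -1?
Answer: -690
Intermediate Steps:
U = 52 (U = 3 + 49 = 52)
-6*((C + 64) + U) = -6*((-1 + 64) + 52) = -6*(63 + 52) = -6*115 = -690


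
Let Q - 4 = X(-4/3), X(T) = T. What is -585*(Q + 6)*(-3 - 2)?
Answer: 25350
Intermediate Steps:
Q = 8/3 (Q = 4 - 4/3 = 8/3 ≈ 2.6667)
-585*(Q + 6)*(-3 - 2) = -585*(8/3 + 6)*(-3 - 2) = -5070*(-5) = -585*(-130/3) = 25350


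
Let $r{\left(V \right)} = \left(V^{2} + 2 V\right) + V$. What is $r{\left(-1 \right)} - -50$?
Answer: $48$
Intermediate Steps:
$r{\left(V \right)} = V^{2} + 3 V$
$r{\left(-1 \right)} - -50 = - (3 - 1) - -50 = \left(-1\right) 2 + 50 = -2 + 50 = 48$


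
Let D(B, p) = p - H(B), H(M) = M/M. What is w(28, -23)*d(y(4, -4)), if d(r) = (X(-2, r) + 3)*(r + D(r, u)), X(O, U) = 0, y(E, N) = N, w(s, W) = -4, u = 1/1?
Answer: 48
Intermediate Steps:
u = 1
H(M) = 1
D(B, p) = -1 + p (D(B, p) = p - 1*1 = p - 1 = -1 + p)
d(r) = 3*r (d(r) = (0 + 3)*(r + (-1 + 1)) = 3*(r + 0) = 3*r)
w(28, -23)*d(y(4, -4)) = -12*(-4) = -4*(-12) = 48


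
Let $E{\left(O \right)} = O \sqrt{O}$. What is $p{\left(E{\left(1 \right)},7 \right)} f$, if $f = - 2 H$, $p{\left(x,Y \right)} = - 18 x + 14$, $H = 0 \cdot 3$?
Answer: $0$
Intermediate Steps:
$H = 0$
$E{\left(O \right)} = O^{\frac{3}{2}}$
$p{\left(x,Y \right)} = 14 - 18 x$
$f = 0$ ($f = \left(-2\right) 0 = 0$)
$p{\left(E{\left(1 \right)},7 \right)} f = \left(14 - 18 \cdot 1^{\frac{3}{2}}\right) 0 = \left(14 - 18\right) 0 = \left(-4\right) 0 = 0$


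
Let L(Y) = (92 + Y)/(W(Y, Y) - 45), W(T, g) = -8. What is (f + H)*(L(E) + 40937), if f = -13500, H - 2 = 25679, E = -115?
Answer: 26428920804/53 ≈ 4.9866e+8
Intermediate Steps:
H = 25681 (H = 2 + 25679 = 25681)
L(Y) = -92/53 - Y/53 (L(Y) = (92 + Y)/(-8 - 45) = (92 + Y)/(-53) = (92 + Y)*(-1/53) = -92/53 - Y/53)
(f + H)*(L(E) + 40937) = (-13500 + 25681)*((-92/53 - 1/53*(-115)) + 40937) = 12181*((-92/53 + 115/53) + 40937) = 12181*(23/53 + 40937) = 12181*(2169684/53) = 26428920804/53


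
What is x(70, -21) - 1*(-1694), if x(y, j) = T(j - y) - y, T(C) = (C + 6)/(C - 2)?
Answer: 151117/93 ≈ 1624.9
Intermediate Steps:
T(C) = (6 + C)/(-2 + C)
x(y, j) = -y + (6 + j - y)/(-2 + j - y) (x(y, j) = (6 + (j - y))/(-2 + (j - y)) - y = (6 + j - y)/(-2 + j - y) - y = -y + (6 + j - y)/(-2 + j - y))
x(70, -21) - 1*(-1694) = (-6 + 70 - 1*(-21) - 1*70*(2 + 70 - 1*(-21)))/(2 + 70 - 1*(-21)) - 1*(-1694) = (-6 + 70 + 21 - 1*70*(2 + 70 + 21))/(2 + 70 + 21) + 1694 = (-6 + 70 + 21 - 1*70*93)/93 + 1694 = (-6 + 70 + 21 - 6510)/93 + 1694 = (1/93)*(-6425) + 1694 = -6425/93 + 1694 = 151117/93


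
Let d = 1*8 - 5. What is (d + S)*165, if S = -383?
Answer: -62700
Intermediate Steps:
d = 3 (d = 8 - 5 = 3)
(d + S)*165 = (3 - 383)*165 = -380*165 = -62700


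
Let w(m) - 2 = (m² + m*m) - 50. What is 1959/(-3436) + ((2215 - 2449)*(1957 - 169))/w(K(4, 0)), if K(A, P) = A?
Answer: 89847723/3436 ≈ 26149.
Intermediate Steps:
w(m) = -48 + 2*m² (w(m) = 2 + ((m² + m*m) - 50) = 2 + ((m² + m²) - 50) = 2 + (2*m² - 50) = 2 + (-50 + 2*m²) = -48 + 2*m²)
1959/(-3436) + ((2215 - 2449)*(1957 - 169))/w(K(4, 0)) = 1959/(-3436) + ((2215 - 2449)*(1957 - 169))/(-48 + 2*4²) = 1959*(-1/3436) + (-234*1788)/(-48 + 2*16) = -1959/3436 - 418392/(-48 + 32) = -1959/3436 - 418392/(-16) = -1959/3436 - 418392*(-1/16) = -1959/3436 + 52299/2 = 89847723/3436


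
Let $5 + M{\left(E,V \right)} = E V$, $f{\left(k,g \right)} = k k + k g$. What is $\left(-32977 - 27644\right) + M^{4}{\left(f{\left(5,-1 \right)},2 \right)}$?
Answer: $1440004$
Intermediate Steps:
$f{\left(k,g \right)} = k^{2} + g k$
$M{\left(E,V \right)} = -5 + E V$
$\left(-32977 - 27644\right) + M^{4}{\left(f{\left(5,-1 \right)},2 \right)} = \left(-32977 - 27644\right) + \left(-5 + 5 \left(-1 + 5\right) 2\right)^{4} = -60621 + \left(-5 + 5 \cdot 4 \cdot 2\right)^{4} = -60621 + \left(-5 + 20 \cdot 2\right)^{4} = -60621 + \left(-5 + 40\right)^{4} = -60621 + 35^{4} = -60621 + 1500625 = 1440004$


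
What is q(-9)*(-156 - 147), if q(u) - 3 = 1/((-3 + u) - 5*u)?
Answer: -10100/11 ≈ -918.18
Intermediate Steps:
q(u) = 3 + 1/(-3 - 4*u) (q(u) = 3 + 1/((-3 + u) - 5*u) = 3 + 1/(-3 - 4*u))
q(-9)*(-156 - 147) = (4*(2 + 3*(-9))/(3 + 4*(-9)))*(-156 - 147) = (4*(2 - 27)/(3 - 36))*(-303) = (4*(-25)/(-33))*(-303) = (4*(-1/33)*(-25))*(-303) = (100/33)*(-303) = -10100/11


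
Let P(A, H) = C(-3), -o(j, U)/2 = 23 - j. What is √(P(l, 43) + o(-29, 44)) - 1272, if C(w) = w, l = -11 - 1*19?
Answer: -1272 + I*√107 ≈ -1272.0 + 10.344*I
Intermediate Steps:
l = -30 (l = -11 - 19 = -30)
o(j, U) = -46 + 2*j (o(j, U) = -2*(23 - j) = -46 + 2*j)
P(A, H) = -3
√(P(l, 43) + o(-29, 44)) - 1272 = √(-3 + (-46 + 2*(-29))) - 1272 = √(-3 + (-46 - 58)) - 1272 = √(-3 - 104) - 1272 = √(-107) - 1272 = I*√107 - 1272 = -1272 + I*√107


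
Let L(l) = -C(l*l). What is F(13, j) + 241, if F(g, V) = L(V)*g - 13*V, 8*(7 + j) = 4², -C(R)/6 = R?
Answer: 2256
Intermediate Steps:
C(R) = -6*R
j = -5 (j = -7 + (⅛)*4² = -7 + (⅛)*16 = -7 + 2 = -5)
L(l) = 6*l² (L(l) = -(-6)*l*l = -(-6)*l² = 6*l²)
F(g, V) = -13*V + 6*g*V² (F(g, V) = (6*V²)*g - 13*V = 6*g*V² - 13*V = -13*V + 6*g*V²)
F(13, j) + 241 = -5*(-13 + 6*(-5)*13) + 241 = -5*(-13 - 390) + 241 = -5*(-403) + 241 = 2015 + 241 = 2256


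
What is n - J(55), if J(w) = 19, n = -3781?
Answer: -3800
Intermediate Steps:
n - J(55) = -3781 - 1*19 = -3781 - 19 = -3800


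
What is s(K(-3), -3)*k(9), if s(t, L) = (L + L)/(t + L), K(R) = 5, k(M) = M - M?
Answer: 0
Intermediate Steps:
k(M) = 0
s(t, L) = 2*L/(L + t) (s(t, L) = (2*L)/(L + t) = 2*L/(L + t))
s(K(-3), -3)*k(9) = (2*(-3)/(-3 + 5))*0 = (2*(-3)/2)*0 = (2*(-3)*(½))*0 = -3*0 = 0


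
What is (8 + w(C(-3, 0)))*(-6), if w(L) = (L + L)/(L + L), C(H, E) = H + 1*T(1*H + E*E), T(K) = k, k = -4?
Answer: -54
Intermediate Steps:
T(K) = -4
C(H, E) = -4 + H (C(H, E) = H + 1*(-4) = H - 4 = -4 + H)
w(L) = 1 (w(L) = (2*L)/((2*L)) = (2*L)*(1/(2*L)) = 1)
(8 + w(C(-3, 0)))*(-6) = (8 + 1)*(-6) = 9*(-6) = -54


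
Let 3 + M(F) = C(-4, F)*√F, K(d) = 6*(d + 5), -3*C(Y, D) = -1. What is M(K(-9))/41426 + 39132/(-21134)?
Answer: -810572817/437748542 + I*√6/62139 ≈ -1.8517 + 3.942e-5*I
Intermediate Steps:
C(Y, D) = ⅓ (C(Y, D) = -⅓*(-1) = ⅓)
K(d) = 30 + 6*d (K(d) = 6*(5 + d) = 30 + 6*d)
M(F) = -3 + √F/3
M(K(-9))/41426 + 39132/(-21134) = (-3 + √(30 + 6*(-9))/3)/41426 + 39132/(-21134) = (-3 + √(30 - 54)/3)*(1/41426) + 39132*(-1/21134) = (-3 + √(-24)/3)*(1/41426) - 19566/10567 = (-3 + (2*I*√6)/3)*(1/41426) - 19566/10567 = (-3 + 2*I*√6/3)*(1/41426) - 19566/10567 = (-3/41426 + I*√6/62139) - 19566/10567 = -810572817/437748542 + I*√6/62139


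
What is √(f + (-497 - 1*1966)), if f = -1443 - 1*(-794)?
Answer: 2*I*√778 ≈ 55.785*I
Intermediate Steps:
f = -649 (f = -1443 + 794 = -649)
√(f + (-497 - 1*1966)) = √(-649 + (-497 - 1*1966)) = √(-649 + (-497 - 1966)) = √(-649 - 2463) = √(-3112) = 2*I*√778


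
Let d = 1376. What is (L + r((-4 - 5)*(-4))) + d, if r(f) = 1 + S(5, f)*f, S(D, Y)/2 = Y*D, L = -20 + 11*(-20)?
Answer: 14097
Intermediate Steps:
L = -240 (L = -20 - 220 = -240)
S(D, Y) = 2*D*Y (S(D, Y) = 2*(Y*D) = 2*(D*Y) = 2*D*Y)
r(f) = 1 + 10*f² (r(f) = 1 + (2*5*f)*f = 1 + (10*f)*f = 1 + 10*f²)
(L + r((-4 - 5)*(-4))) + d = (-240 + (1 + 10*((-4 - 5)*(-4))²)) + 1376 = (-240 + (1 + 10*(-9*(-4))²)) + 1376 = (-240 + (1 + 10*36²)) + 1376 = (-240 + (1 + 10*1296)) + 1376 = (-240 + (1 + 12960)) + 1376 = (-240 + 12961) + 1376 = 12721 + 1376 = 14097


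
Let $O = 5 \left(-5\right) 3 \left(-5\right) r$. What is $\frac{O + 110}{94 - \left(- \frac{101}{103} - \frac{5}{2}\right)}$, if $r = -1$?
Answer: $- \frac{54590}{20081} \approx -2.7185$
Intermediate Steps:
$O = -375$ ($O = 5 \left(-5\right) 3 \left(-5\right) \left(-1\right) = \left(-25\right) 3 \left(-5\right) \left(-1\right) = \left(-75\right) \left(-5\right) \left(-1\right) = 375 \left(-1\right) = -375$)
$\frac{O + 110}{94 - \left(- \frac{101}{103} - \frac{5}{2}\right)} = \frac{-375 + 110}{94 - \left(- \frac{101}{103} - \frac{5}{2}\right)} = - \frac{265}{94 - - \frac{717}{206}} = - \frac{265}{94 + \left(\frac{101}{103} + \frac{5}{2}\right)} = - \frac{265}{94 + \frac{717}{206}} = - \frac{265}{\frac{20081}{206}} = \left(-265\right) \frac{206}{20081} = - \frac{54590}{20081}$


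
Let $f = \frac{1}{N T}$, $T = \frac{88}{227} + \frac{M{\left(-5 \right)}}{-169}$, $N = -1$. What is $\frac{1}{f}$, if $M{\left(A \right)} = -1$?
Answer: $- \frac{15099}{38363} \approx -0.39358$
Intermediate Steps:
$T = \frac{15099}{38363}$ ($T = \frac{88}{227} - \frac{1}{-169} = 88 \cdot \frac{1}{227} - - \frac{1}{169} = \frac{88}{227} + \frac{1}{169} = \frac{15099}{38363} \approx 0.39358$)
$f = - \frac{38363}{15099}$ ($f = \frac{1}{\left(-1\right) \frac{15099}{38363}} = \frac{1}{- \frac{15099}{38363}} = - \frac{38363}{15099} \approx -2.5408$)
$\frac{1}{f} = \frac{1}{- \frac{38363}{15099}} = - \frac{15099}{38363}$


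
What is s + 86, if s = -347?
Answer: -261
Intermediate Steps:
s + 86 = -347 + 86 = -261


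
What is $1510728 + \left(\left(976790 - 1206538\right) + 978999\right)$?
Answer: $2259979$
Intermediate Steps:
$1510728 + \left(\left(976790 - 1206538\right) + 978999\right) = 1510728 + \left(-229748 + 978999\right) = 1510728 + 749251 = 2259979$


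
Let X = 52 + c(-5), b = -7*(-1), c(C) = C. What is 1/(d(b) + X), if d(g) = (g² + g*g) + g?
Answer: 1/152 ≈ 0.0065789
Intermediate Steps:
b = 7
d(g) = g + 2*g² (d(g) = (g² + g²) + g = 2*g² + g = g + 2*g²)
X = 47 (X = 52 - 5 = 47)
1/(d(b) + X) = 1/(7*(1 + 2*7) + 47) = 1/(7*(1 + 14) + 47) = 1/(7*15 + 47) = 1/(105 + 47) = 1/152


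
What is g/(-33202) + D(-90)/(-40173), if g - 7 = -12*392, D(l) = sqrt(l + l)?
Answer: 4697/33202 - 2*I*sqrt(5)/13391 ≈ 0.14147 - 0.00033397*I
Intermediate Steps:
D(l) = sqrt(2)*sqrt(l) (D(l) = sqrt(2*l) = sqrt(2)*sqrt(l))
g = -4697 (g = 7 - 12*392 = 7 - 4704 = -4697)
g/(-33202) + D(-90)/(-40173) = -4697/(-33202) + (sqrt(2)*sqrt(-90))/(-40173) = -4697*(-1/33202) + (sqrt(2)*(3*I*sqrt(10)))*(-1/40173) = 4697/33202 + (6*I*sqrt(5))*(-1/40173) = 4697/33202 - 2*I*sqrt(5)/13391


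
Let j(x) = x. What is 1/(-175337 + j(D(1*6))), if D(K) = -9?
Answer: -1/175346 ≈ -5.7030e-6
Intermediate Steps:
1/(-175337 + j(D(1*6))) = 1/(-175337 - 9) = 1/(-175346) = -1/175346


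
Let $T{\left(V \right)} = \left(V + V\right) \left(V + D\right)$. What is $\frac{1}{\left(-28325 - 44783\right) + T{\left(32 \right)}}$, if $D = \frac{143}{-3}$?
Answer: $- \frac{3}{222332} \approx -1.3493 \cdot 10^{-5}$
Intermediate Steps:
$D = - \frac{143}{3}$ ($D = 143 \left(- \frac{1}{3}\right) = - \frac{143}{3} \approx -47.667$)
$T{\left(V \right)} = 2 V \left(- \frac{143}{3} + V\right)$ ($T{\left(V \right)} = \left(V + V\right) \left(V - \frac{143}{3}\right) = 2 V \left(- \frac{143}{3} + V\right)$)
$\frac{1}{\left(-28325 - 44783\right) + T{\left(32 \right)}} = \frac{1}{\left(-28325 - 44783\right) + \frac{2}{3} \cdot 32 \left(-143 + 3 \cdot 32\right)} = \frac{1}{\left(-28325 - 44783\right) + \frac{2}{3} \cdot 32 \left(-143 + 96\right)} = \frac{1}{-73108 + \frac{2}{3} \cdot 32 \left(-47\right)} = \frac{1}{-73108 - \frac{3008}{3}} = \frac{1}{- \frac{222332}{3}} = - \frac{3}{222332}$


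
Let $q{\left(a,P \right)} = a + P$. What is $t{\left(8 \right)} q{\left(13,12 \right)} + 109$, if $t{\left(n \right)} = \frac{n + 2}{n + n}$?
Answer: $\frac{997}{8} \approx 124.63$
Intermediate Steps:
$t{\left(n \right)} = \frac{2 + n}{2 n}$
$q{\left(a,P \right)} = P + a$
$t{\left(8 \right)} q{\left(13,12 \right)} + 109 = \frac{2 + 8}{2 \cdot 8} \left(12 + 13\right) + 109 = \frac{1}{2} \cdot \frac{1}{8} \cdot 10 \cdot 25 + 109 = \frac{5}{8} \cdot 25 + 109 = \frac{125}{8} + 109 = \frac{997}{8}$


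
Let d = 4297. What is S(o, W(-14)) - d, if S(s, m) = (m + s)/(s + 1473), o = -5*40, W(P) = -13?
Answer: -5470294/1273 ≈ -4297.2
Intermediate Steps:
o = -200
S(s, m) = (m + s)/(1473 + s)
S(o, W(-14)) - d = (-13 - 200)/(1473 - 200) - 1*4297 = -213/1273 - 4297 = -5470294/1273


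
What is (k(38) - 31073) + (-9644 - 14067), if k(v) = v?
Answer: -54746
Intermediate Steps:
(k(38) - 31073) + (-9644 - 14067) = (38 - 31073) + (-9644 - 14067) = -31035 - 23711 = -54746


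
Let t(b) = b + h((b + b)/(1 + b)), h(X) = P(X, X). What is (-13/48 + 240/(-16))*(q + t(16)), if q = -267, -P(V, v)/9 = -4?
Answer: 157595/48 ≈ 3283.2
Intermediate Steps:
P(V, v) = 36 (P(V, v) = -9*(-4) = 36)
h(X) = 36
t(b) = 36 + b (t(b) = b + 36 = 36 + b)
(-13/48 + 240/(-16))*(q + t(16)) = (-13/48 + 240/(-16))*(-267 + (36 + 16)) = (-13*1/48 + 240*(-1/16))*(-267 + 52) = (-13/48 - 15)*(-215) = -733/48*(-215) = 157595/48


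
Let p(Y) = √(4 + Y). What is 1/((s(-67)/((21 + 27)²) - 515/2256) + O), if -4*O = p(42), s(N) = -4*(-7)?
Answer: 158398272/2072833703 - 183223296*√46/2072833703 ≈ -0.52309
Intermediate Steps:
s(N) = 28
O = -√46/4 (O = -√(4 + 42)/4 = -√46/4 ≈ -1.6956)
1/((s(-67)/((21 + 27)²) - 515/2256) + O) = 1/((28/((21 + 27)²) - 515/2256) - √46/4) = 1/((28/(48²) - 515*1/2256) - √46/4) = 1/((28/2304 - 515/2256) - √46/4) = 1/((28*(1/2304) - 515/2256) - √46/4) = 1/((7/576 - 515/2256) - √46/4) = 1/(-5851/27072 - √46/4)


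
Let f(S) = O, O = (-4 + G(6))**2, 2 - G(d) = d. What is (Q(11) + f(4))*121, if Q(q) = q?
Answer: 9075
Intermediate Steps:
G(d) = 2 - d
O = 64 (O = (-4 + (2 - 1*6))**2 = (-4 + (2 - 6))**2 = (-4 - 4)**2 = (-8)**2 = 64)
f(S) = 64
(Q(11) + f(4))*121 = (11 + 64)*121 = 75*121 = 9075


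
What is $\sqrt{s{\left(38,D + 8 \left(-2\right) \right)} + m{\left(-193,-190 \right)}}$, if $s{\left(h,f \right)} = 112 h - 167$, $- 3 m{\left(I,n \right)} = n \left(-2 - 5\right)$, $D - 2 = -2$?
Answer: $\frac{\sqrt{32811}}{3} \approx 60.379$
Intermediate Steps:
$D = 0$ ($D = 2 - 2 = 0$)
$m{\left(I,n \right)} = \frac{7 n}{3}$ ($m{\left(I,n \right)} = - \frac{n \left(-2 - 5\right)}{3} = - \frac{n \left(-7\right)}{3} = - \frac{\left(-7\right) n}{3} = \frac{7 n}{3}$)
$s{\left(h,f \right)} = -167 + 112 h$
$\sqrt{s{\left(38,D + 8 \left(-2\right) \right)} + m{\left(-193,-190 \right)}} = \sqrt{\left(-167 + 112 \cdot 38\right) + \frac{7}{3} \left(-190\right)} = \sqrt{\left(-167 + 4256\right) - \frac{1330}{3}} = \sqrt{4089 - \frac{1330}{3}} = \sqrt{\frac{10937}{3}} = \frac{\sqrt{32811}}{3}$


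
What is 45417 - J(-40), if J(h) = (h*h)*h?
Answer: 109417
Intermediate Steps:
J(h) = h**3 (J(h) = h**2*h = h**3)
45417 - J(-40) = 45417 - 1*(-40)**3 = 45417 - 1*(-64000) = 45417 + 64000 = 109417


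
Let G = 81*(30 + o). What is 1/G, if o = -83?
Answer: -1/4293 ≈ -0.00023294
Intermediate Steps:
G = -4293 (G = 81*(30 - 83) = 81*(-53) = -4293)
1/G = 1/(-4293) = -1/4293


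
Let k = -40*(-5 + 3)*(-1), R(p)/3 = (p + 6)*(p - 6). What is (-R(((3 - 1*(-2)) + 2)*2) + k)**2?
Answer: 313600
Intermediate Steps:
R(p) = 3*(-6 + p)*(6 + p) (R(p) = 3*((p + 6)*(p - 6)) = 3*((6 + p)*(-6 + p)) = 3*((-6 + p)*(6 + p)) = 3*(-6 + p)*(6 + p))
k = -80 (k = -(-80)*(-1) = -40*2 = -80)
(-R(((3 - 1*(-2)) + 2)*2) + k)**2 = (-(-108 + 3*(((3 - 1*(-2)) + 2)*2)**2) - 80)**2 = (-(-108 + 3*(((3 + 2) + 2)*2)**2) - 80)**2 = (-(-108 + 3*((5 + 2)*2)**2) - 80)**2 = (-(-108 + 3*(7*2)**2) - 80)**2 = (-(-108 + 3*14**2) - 80)**2 = (-(-108 + 3*196) - 80)**2 = (-(-108 + 588) - 80)**2 = (-1*480 - 80)**2 = (-480 - 80)**2 = (-560)**2 = 313600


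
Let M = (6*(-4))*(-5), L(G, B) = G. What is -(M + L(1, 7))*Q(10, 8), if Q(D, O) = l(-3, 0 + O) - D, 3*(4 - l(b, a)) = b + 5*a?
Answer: 6655/3 ≈ 2218.3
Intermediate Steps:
l(b, a) = 4 - 5*a/3 - b/3 (l(b, a) = 4 - (b + 5*a)/3 = 4 + (-5*a/3 - b/3) = 4 - 5*a/3 - b/3)
Q(D, O) = 5 - D - 5*O/3 (Q(D, O) = (4 - 5*(0 + O)/3 - ⅓*(-3)) - D = (4 - 5*O/3 + 1) - D = (5 - 5*O/3) - D = 5 - D - 5*O/3)
M = 120 (M = -24*(-5) = 120)
-(M + L(1, 7))*Q(10, 8) = -(120 + 1)*(5 - 1*10 - 5/3*8) = -121*(5 - 10 - 40/3) = -121*(-55)/3 = -1*(-6655/3) = 6655/3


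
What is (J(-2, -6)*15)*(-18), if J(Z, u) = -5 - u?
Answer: -270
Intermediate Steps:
(J(-2, -6)*15)*(-18) = ((-5 - 1*(-6))*15)*(-18) = ((-5 + 6)*15)*(-18) = (1*15)*(-18) = 15*(-18) = -270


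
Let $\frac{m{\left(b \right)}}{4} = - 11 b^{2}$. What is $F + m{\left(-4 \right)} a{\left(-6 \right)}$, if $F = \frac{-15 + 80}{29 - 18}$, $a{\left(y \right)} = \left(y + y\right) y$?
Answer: $- \frac{557503}{11} \approx -50682.0$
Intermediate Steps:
$m{\left(b \right)} = - 44 b^{2}$ ($m{\left(b \right)} = 4 \left(- 11 b^{2}\right) = - 44 b^{2}$)
$a{\left(y \right)} = 2 y^{2}$ ($a{\left(y \right)} = 2 y y = 2 y^{2}$)
$F = \frac{65}{11} \approx 5.9091$
$F + m{\left(-4 \right)} a{\left(-6 \right)} = \frac{65}{11} + - 44 \left(-4\right)^{2} \cdot 2 \left(-6\right)^{2} = \frac{65}{11} + \left(-44\right) 16 \cdot 2 \cdot 36 = \frac{65}{11} - 50688 = - \frac{557503}{11}$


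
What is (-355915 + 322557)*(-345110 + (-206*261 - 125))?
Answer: 13309875358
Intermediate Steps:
(-355915 + 322557)*(-345110 + (-206*261 - 125)) = -33358*(-345110 + (-53766 - 125)) = -33358*(-345110 - 53891) = -33358*(-399001) = 13309875358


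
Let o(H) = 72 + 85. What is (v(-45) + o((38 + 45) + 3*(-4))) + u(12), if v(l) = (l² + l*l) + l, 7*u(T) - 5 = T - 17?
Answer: 4162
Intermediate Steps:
u(T) = -12/7 + T/7 (u(T) = 5/7 + (T - 17)/7 = 5/7 + (-17 + T)/7 = 5/7 + (-17/7 + T/7) = -12/7 + T/7)
v(l) = l + 2*l² (v(l) = (l² + l²) + l = 2*l² + l = l + 2*l²)
o(H) = 157
(v(-45) + o((38 + 45) + 3*(-4))) + u(12) = (-45*(1 + 2*(-45)) + 157) + (-12/7 + (⅐)*12) = (-45*(1 - 90) + 157) + (-12/7 + 12/7) = (-45*(-89) + 157) + 0 = (4005 + 157) + 0 = 4162 + 0 = 4162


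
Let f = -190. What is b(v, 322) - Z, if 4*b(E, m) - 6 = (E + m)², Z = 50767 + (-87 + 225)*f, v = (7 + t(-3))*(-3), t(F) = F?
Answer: -1041/2 ≈ -520.50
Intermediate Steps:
v = -12 (v = (7 - 3)*(-3) = 4*(-3) = -12)
Z = 24547 (Z = 50767 + (-87 + 225)*(-190) = 50767 + 138*(-190) = 50767 - 26220 = 24547)
b(E, m) = 3/2 + (E + m)²/4
b(v, 322) - Z = (3/2 + (-12 + 322)²/4) - 1*24547 = (3/2 + (¼)*310²) - 24547 = (3/2 + (¼)*96100) - 24547 = (3/2 + 24025) - 24547 = 48053/2 - 24547 = -1041/2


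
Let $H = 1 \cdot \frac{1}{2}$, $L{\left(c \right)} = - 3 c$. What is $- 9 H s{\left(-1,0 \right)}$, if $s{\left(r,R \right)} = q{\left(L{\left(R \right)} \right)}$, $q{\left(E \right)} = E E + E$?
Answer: $0$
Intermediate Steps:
$q{\left(E \right)} = E + E^{2}$ ($q{\left(E \right)} = E^{2} + E = E + E^{2}$)
$H = \frac{1}{2}$ ($H = 1 \cdot \frac{1}{2} = \frac{1}{2} \approx 0.5$)
$s{\left(r,R \right)} = - 3 R \left(1 - 3 R\right)$
$- 9 H s{\left(-1,0 \right)} = \left(-9\right) \frac{1}{2} \cdot 3 \cdot 0 \left(-1 + 3 \cdot 0\right) = - \frac{9 \cdot 3 \cdot 0 \left(-1 + 0\right)}{2} = - \frac{9 \cdot 3 \cdot 0 \left(-1\right)}{2} = \left(- \frac{9}{2}\right) 0 = 0$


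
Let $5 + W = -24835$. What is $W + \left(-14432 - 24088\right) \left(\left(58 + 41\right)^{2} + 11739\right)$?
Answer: $-829745640$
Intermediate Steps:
$W = -24840$ ($W = -5 - 24835 = -24840$)
$W + \left(-14432 - 24088\right) \left(\left(58 + 41\right)^{2} + 11739\right) = -24840 + \left(-14432 - 24088\right) \left(\left(58 + 41\right)^{2} + 11739\right) = -24840 - 38520 \left(99^{2} + 11739\right) = -24840 - 38520 \left(9801 + 11739\right) = -24840 - 829720800 = -829745640$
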